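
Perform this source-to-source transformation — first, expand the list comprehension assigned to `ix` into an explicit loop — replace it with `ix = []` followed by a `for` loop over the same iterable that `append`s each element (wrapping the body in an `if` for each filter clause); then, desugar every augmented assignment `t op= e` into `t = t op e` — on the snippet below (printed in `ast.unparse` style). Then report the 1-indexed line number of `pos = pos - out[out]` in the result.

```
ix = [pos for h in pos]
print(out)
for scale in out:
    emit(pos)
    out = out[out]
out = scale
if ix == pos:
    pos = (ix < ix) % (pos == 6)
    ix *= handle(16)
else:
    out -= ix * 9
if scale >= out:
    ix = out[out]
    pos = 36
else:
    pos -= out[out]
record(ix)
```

18

Transformed code:
ix = []
for h in pos:
    ix.append(pos)
print(out)
for scale in out:
    emit(pos)
    out = out[out]
out = scale
if ix == pos:
    pos = (ix < ix) % (pos == 6)
    ix = ix * handle(16)
else:
    out = out - ix * 9
if scale >= out:
    ix = out[out]
    pos = 36
else:
    pos = pos - out[out]
record(ix)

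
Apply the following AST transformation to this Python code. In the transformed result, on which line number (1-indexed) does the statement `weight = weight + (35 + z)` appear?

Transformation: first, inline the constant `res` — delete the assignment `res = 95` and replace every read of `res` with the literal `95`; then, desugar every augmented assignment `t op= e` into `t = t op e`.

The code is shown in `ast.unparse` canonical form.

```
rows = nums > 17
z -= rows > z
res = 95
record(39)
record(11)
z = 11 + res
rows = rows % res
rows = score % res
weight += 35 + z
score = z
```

8

Transformed code:
rows = nums > 17
z = z - (rows > z)
record(39)
record(11)
z = 11 + 95
rows = rows % 95
rows = score % 95
weight = weight + (35 + z)
score = z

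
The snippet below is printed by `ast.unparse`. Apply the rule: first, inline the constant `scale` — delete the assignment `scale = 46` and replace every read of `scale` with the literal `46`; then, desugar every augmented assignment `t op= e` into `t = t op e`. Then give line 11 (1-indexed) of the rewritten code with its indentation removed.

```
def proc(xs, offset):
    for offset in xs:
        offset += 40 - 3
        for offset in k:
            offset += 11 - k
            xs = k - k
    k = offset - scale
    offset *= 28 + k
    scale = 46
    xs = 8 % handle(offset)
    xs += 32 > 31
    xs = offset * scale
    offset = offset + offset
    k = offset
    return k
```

Transformed code:
def proc(xs, offset):
    for offset in xs:
        offset = offset + (40 - 3)
        for offset in k:
            offset = offset + (11 - k)
            xs = k - k
    k = offset - 46
    offset = offset * (28 + k)
    xs = 8 % handle(offset)
    xs = xs + (32 > 31)
    xs = offset * 46
    offset = offset + offset
    k = offset
    return k

xs = offset * 46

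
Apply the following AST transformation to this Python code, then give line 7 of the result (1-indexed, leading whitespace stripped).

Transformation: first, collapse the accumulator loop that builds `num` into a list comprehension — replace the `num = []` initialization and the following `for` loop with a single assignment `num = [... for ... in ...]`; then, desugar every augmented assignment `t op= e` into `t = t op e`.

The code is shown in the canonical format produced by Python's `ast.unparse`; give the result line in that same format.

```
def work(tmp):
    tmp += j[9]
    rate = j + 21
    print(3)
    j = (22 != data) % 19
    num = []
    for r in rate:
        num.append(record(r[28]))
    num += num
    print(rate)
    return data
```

Transformed code:
def work(tmp):
    tmp = tmp + j[9]
    rate = j + 21
    print(3)
    j = (22 != data) % 19
    num = [record(r[28]) for r in rate]
    num = num + num
    print(rate)
    return data

num = num + num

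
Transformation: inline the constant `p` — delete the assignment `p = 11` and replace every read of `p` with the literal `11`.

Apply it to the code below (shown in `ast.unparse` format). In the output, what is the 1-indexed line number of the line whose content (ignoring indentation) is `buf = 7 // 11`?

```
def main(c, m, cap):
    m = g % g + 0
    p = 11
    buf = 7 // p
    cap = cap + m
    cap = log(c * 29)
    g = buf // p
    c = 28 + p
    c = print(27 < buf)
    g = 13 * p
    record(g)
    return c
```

3

Transformed code:
def main(c, m, cap):
    m = g % g + 0
    buf = 7 // 11
    cap = cap + m
    cap = log(c * 29)
    g = buf // 11
    c = 28 + 11
    c = print(27 < buf)
    g = 13 * 11
    record(g)
    return c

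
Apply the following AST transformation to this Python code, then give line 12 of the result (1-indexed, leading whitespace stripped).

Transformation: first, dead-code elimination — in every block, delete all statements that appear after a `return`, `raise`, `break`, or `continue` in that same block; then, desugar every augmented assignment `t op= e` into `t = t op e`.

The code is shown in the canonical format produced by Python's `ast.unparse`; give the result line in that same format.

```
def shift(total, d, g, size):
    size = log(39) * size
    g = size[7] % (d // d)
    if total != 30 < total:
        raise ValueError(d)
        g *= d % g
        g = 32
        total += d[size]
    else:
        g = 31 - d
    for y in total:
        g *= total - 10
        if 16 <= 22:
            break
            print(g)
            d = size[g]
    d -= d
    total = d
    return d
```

d = d - d

Transformed code:
def shift(total, d, g, size):
    size = log(39) * size
    g = size[7] % (d // d)
    if total != 30 < total:
        raise ValueError(d)
    else:
        g = 31 - d
    for y in total:
        g = g * (total - 10)
        if 16 <= 22:
            break
    d = d - d
    total = d
    return d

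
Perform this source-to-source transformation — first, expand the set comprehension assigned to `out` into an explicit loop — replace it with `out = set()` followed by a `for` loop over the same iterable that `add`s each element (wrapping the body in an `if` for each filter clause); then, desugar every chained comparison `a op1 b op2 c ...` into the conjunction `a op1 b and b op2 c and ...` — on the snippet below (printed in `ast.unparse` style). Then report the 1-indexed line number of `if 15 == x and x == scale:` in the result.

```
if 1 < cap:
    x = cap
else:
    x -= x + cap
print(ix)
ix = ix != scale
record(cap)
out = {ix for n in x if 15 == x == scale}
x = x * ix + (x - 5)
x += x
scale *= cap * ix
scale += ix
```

Transformed code:
if 1 < cap:
    x = cap
else:
    x -= x + cap
print(ix)
ix = ix != scale
record(cap)
out = set()
for n in x:
    if 15 == x and x == scale:
        out.add(ix)
x = x * ix + (x - 5)
x += x
scale *= cap * ix
scale += ix

10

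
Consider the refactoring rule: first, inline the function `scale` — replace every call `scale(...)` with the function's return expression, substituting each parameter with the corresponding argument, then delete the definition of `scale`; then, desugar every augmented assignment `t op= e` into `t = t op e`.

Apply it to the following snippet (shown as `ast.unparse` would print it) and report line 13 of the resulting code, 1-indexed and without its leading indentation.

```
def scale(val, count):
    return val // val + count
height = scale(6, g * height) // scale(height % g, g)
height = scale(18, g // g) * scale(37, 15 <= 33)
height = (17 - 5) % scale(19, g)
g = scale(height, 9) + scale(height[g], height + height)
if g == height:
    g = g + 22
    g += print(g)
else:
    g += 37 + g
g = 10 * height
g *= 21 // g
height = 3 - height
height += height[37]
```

height = height + height[37]

Transformed code:
height = (6 // 6 + g * height) // (height % g // (height % g) + g)
height = (18 // 18 + g // g) * (37 // 37 + (15 <= 33))
height = (17 - 5) % (19 // 19 + g)
g = height // height + 9 + (height[g] // height[g] + (height + height))
if g == height:
    g = g + 22
    g = g + print(g)
else:
    g = g + (37 + g)
g = 10 * height
g = g * (21 // g)
height = 3 - height
height = height + height[37]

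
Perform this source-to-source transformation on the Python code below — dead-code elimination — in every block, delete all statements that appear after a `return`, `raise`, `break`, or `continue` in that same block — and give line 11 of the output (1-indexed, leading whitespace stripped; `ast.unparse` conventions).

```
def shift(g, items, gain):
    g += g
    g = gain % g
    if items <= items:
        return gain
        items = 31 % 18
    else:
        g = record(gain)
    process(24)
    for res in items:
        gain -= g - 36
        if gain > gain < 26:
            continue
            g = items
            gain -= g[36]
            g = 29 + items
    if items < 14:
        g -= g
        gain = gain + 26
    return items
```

if gain > gain < 26:

Transformed code:
def shift(g, items, gain):
    g += g
    g = gain % g
    if items <= items:
        return gain
    else:
        g = record(gain)
    process(24)
    for res in items:
        gain -= g - 36
        if gain > gain < 26:
            continue
    if items < 14:
        g -= g
        gain = gain + 26
    return items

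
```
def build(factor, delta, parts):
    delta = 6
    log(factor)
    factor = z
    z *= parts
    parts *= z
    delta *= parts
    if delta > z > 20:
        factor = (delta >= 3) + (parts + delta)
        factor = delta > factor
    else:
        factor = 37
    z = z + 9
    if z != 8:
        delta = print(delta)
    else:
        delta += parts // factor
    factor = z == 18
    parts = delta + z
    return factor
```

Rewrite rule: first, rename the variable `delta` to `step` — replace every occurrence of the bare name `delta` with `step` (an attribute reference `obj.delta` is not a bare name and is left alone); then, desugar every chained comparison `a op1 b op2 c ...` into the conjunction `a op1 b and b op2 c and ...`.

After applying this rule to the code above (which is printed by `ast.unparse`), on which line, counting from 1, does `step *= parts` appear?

Transformed code:
def build(factor, step, parts):
    step = 6
    log(factor)
    factor = z
    z *= parts
    parts *= z
    step *= parts
    if step > z and z > 20:
        factor = (step >= 3) + (parts + step)
        factor = step > factor
    else:
        factor = 37
    z = z + 9
    if z != 8:
        step = print(step)
    else:
        step += parts // factor
    factor = z == 18
    parts = step + z
    return factor

7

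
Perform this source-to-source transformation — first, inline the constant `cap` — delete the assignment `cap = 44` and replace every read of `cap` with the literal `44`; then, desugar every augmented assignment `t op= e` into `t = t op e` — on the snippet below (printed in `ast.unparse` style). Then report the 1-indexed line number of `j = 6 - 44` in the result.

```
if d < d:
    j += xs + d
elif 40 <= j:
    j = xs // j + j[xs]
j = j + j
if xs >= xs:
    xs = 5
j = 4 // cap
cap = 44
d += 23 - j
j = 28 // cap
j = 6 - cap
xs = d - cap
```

Transformed code:
if d < d:
    j = j + (xs + d)
elif 40 <= j:
    j = xs // j + j[xs]
j = j + j
if xs >= xs:
    xs = 5
j = 4 // 44
d = d + (23 - j)
j = 28 // 44
j = 6 - 44
xs = d - 44

11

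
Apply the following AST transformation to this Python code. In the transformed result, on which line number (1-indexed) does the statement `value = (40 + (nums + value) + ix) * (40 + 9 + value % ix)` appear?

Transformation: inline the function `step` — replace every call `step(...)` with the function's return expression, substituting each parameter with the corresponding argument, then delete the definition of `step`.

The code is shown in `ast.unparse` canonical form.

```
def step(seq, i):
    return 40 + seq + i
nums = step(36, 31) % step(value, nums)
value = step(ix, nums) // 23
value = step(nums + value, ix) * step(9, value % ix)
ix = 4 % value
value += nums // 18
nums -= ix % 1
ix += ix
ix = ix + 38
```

3

Transformed code:
nums = (40 + 36 + 31) % (40 + value + nums)
value = (40 + ix + nums) // 23
value = (40 + (nums + value) + ix) * (40 + 9 + value % ix)
ix = 4 % value
value += nums // 18
nums -= ix % 1
ix += ix
ix = ix + 38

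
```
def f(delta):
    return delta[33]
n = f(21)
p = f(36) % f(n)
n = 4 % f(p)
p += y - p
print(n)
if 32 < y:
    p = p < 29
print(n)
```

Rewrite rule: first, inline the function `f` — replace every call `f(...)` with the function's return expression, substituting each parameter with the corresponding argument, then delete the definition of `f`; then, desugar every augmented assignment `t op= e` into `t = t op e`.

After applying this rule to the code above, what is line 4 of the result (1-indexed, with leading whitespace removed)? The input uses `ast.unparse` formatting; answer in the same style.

Transformed code:
n = 21[33]
p = 36[33] % n[33]
n = 4 % p[33]
p = p + (y - p)
print(n)
if 32 < y:
    p = p < 29
print(n)

p = p + (y - p)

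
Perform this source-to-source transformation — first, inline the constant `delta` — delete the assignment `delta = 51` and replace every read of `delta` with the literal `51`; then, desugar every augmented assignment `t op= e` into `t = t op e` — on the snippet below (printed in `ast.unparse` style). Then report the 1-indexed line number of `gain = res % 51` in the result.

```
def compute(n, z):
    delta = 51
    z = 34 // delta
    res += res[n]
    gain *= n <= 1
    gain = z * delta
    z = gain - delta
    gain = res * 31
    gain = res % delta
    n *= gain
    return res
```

Transformed code:
def compute(n, z):
    z = 34 // 51
    res = res + res[n]
    gain = gain * (n <= 1)
    gain = z * 51
    z = gain - 51
    gain = res * 31
    gain = res % 51
    n = n * gain
    return res

8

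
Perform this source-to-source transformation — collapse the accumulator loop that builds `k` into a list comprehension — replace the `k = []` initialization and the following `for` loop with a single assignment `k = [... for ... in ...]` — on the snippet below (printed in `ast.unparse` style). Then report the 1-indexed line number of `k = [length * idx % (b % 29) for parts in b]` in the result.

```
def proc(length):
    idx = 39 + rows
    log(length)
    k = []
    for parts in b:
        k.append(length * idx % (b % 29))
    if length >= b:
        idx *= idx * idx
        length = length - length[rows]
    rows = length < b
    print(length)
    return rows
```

Transformed code:
def proc(length):
    idx = 39 + rows
    log(length)
    k = [length * idx % (b % 29) for parts in b]
    if length >= b:
        idx *= idx * idx
        length = length - length[rows]
    rows = length < b
    print(length)
    return rows

4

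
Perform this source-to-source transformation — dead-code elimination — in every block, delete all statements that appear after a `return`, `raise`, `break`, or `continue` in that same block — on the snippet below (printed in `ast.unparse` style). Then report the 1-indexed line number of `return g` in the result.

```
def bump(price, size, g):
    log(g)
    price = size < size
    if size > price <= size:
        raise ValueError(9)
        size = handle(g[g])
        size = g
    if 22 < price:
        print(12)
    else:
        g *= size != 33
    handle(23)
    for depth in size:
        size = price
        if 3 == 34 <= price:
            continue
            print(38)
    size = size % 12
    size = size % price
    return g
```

17

Transformed code:
def bump(price, size, g):
    log(g)
    price = size < size
    if size > price <= size:
        raise ValueError(9)
    if 22 < price:
        print(12)
    else:
        g *= size != 33
    handle(23)
    for depth in size:
        size = price
        if 3 == 34 <= price:
            continue
    size = size % 12
    size = size % price
    return g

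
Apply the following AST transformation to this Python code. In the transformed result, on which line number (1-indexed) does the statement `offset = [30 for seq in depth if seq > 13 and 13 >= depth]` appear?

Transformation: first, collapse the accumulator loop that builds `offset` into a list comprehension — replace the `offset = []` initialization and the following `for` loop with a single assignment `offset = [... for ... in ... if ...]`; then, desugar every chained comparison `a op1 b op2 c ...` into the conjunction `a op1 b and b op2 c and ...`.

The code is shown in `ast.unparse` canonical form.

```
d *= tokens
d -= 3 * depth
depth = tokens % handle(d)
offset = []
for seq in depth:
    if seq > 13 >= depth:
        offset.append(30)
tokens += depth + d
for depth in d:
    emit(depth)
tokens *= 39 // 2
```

4

Transformed code:
d *= tokens
d -= 3 * depth
depth = tokens % handle(d)
offset = [30 for seq in depth if seq > 13 and 13 >= depth]
tokens += depth + d
for depth in d:
    emit(depth)
tokens *= 39 // 2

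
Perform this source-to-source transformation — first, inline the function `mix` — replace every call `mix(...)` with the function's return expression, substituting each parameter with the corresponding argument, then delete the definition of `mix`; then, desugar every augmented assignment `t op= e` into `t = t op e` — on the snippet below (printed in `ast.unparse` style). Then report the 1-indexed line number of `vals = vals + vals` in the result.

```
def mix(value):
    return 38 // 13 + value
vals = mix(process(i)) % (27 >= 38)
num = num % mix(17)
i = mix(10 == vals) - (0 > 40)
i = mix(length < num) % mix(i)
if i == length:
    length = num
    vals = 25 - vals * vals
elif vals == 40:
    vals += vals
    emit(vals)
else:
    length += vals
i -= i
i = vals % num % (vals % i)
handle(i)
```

9

Transformed code:
vals = (38 // 13 + process(i)) % (27 >= 38)
num = num % (38 // 13 + 17)
i = 38 // 13 + (10 == vals) - (0 > 40)
i = (38 // 13 + (length < num)) % (38 // 13 + i)
if i == length:
    length = num
    vals = 25 - vals * vals
elif vals == 40:
    vals = vals + vals
    emit(vals)
else:
    length = length + vals
i = i - i
i = vals % num % (vals % i)
handle(i)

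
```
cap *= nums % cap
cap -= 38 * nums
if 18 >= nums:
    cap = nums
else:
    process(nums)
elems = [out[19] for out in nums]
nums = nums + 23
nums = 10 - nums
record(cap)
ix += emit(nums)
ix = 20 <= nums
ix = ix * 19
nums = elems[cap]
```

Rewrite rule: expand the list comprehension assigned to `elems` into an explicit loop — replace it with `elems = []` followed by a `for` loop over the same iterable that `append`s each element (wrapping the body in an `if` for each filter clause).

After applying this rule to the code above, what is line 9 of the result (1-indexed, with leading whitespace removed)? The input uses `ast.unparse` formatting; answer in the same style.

elems.append(out[19])

Transformed code:
cap *= nums % cap
cap -= 38 * nums
if 18 >= nums:
    cap = nums
else:
    process(nums)
elems = []
for out in nums:
    elems.append(out[19])
nums = nums + 23
nums = 10 - nums
record(cap)
ix += emit(nums)
ix = 20 <= nums
ix = ix * 19
nums = elems[cap]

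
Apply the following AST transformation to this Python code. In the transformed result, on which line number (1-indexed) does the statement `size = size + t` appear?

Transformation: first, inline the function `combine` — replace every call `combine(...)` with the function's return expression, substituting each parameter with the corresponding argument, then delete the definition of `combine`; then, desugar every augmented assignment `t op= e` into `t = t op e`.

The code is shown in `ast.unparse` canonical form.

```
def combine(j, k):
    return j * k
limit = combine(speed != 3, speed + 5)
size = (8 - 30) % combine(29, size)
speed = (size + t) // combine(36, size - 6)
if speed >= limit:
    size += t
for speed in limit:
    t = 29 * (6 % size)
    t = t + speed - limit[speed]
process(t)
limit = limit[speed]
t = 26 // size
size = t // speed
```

Transformed code:
limit = (speed != 3) * (speed + 5)
size = (8 - 30) % (29 * size)
speed = (size + t) // (36 * (size - 6))
if speed >= limit:
    size = size + t
for speed in limit:
    t = 29 * (6 % size)
    t = t + speed - limit[speed]
process(t)
limit = limit[speed]
t = 26 // size
size = t // speed

5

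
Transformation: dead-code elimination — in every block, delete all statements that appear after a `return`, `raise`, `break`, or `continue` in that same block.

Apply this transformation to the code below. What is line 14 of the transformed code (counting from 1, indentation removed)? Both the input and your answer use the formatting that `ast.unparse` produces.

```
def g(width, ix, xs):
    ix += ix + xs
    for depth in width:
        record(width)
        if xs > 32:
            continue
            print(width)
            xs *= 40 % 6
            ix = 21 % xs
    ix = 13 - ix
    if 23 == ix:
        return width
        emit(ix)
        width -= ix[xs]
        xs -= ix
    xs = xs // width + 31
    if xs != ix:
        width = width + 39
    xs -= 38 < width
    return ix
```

Transformed code:
def g(width, ix, xs):
    ix += ix + xs
    for depth in width:
        record(width)
        if xs > 32:
            continue
    ix = 13 - ix
    if 23 == ix:
        return width
    xs = xs // width + 31
    if xs != ix:
        width = width + 39
    xs -= 38 < width
    return ix

return ix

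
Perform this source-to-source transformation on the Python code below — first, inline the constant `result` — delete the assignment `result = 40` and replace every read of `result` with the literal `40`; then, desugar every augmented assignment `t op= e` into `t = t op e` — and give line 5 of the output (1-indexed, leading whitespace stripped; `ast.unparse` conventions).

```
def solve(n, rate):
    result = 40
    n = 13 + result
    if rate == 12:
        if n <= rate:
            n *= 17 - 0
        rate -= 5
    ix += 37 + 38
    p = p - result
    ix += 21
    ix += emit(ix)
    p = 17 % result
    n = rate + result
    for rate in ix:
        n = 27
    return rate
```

n = n * (17 - 0)

Transformed code:
def solve(n, rate):
    n = 13 + 40
    if rate == 12:
        if n <= rate:
            n = n * (17 - 0)
        rate = rate - 5
    ix = ix + (37 + 38)
    p = p - 40
    ix = ix + 21
    ix = ix + emit(ix)
    p = 17 % 40
    n = rate + 40
    for rate in ix:
        n = 27
    return rate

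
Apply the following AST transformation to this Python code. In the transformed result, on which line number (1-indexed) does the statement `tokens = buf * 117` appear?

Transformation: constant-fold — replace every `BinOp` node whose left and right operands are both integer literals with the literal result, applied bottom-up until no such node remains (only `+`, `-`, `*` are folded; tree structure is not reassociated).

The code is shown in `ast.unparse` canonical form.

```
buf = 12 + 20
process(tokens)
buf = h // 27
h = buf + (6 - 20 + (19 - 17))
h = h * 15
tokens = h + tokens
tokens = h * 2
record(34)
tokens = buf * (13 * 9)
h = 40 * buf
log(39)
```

9

Transformed code:
buf = 32
process(tokens)
buf = h // 27
h = buf + -12
h = h * 15
tokens = h + tokens
tokens = h * 2
record(34)
tokens = buf * 117
h = 40 * buf
log(39)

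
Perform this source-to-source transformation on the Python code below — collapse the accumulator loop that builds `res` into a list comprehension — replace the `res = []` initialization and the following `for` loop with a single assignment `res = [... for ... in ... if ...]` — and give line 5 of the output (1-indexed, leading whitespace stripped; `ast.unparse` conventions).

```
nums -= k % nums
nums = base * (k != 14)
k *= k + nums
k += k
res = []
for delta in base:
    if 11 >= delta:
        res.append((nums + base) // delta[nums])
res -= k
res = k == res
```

res = [(nums + base) // delta[nums] for delta in base if 11 >= delta]

Transformed code:
nums -= k % nums
nums = base * (k != 14)
k *= k + nums
k += k
res = [(nums + base) // delta[nums] for delta in base if 11 >= delta]
res -= k
res = k == res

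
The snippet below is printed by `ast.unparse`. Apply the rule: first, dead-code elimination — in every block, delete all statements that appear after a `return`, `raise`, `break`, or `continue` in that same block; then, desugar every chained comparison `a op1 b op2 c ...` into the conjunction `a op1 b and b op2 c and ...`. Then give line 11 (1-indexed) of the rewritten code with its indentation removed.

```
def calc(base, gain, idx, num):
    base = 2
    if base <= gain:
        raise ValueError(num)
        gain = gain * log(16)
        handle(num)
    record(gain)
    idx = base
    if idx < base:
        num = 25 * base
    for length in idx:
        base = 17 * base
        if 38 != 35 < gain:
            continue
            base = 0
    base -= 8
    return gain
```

if 38 != 35 and 35 < gain:

Transformed code:
def calc(base, gain, idx, num):
    base = 2
    if base <= gain:
        raise ValueError(num)
    record(gain)
    idx = base
    if idx < base:
        num = 25 * base
    for length in idx:
        base = 17 * base
        if 38 != 35 and 35 < gain:
            continue
    base -= 8
    return gain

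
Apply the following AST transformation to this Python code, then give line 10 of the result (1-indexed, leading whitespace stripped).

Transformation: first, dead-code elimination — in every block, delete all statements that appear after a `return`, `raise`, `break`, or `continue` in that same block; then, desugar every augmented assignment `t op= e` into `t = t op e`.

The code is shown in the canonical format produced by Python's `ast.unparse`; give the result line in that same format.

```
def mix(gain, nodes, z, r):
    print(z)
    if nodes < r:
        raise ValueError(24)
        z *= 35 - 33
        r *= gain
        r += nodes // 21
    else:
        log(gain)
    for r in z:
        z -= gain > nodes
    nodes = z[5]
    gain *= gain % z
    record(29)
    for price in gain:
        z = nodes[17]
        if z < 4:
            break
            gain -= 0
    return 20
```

gain = gain * (gain % z)

Transformed code:
def mix(gain, nodes, z, r):
    print(z)
    if nodes < r:
        raise ValueError(24)
    else:
        log(gain)
    for r in z:
        z = z - (gain > nodes)
    nodes = z[5]
    gain = gain * (gain % z)
    record(29)
    for price in gain:
        z = nodes[17]
        if z < 4:
            break
    return 20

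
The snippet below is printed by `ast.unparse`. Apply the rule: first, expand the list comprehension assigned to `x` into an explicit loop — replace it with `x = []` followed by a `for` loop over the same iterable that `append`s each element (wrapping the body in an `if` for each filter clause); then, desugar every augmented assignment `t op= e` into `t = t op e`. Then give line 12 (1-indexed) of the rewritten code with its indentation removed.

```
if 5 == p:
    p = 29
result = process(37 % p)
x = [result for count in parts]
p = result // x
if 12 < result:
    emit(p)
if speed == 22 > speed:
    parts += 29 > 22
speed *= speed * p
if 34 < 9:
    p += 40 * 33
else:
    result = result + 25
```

speed = speed * (speed * p)

Transformed code:
if 5 == p:
    p = 29
result = process(37 % p)
x = []
for count in parts:
    x.append(result)
p = result // x
if 12 < result:
    emit(p)
if speed == 22 > speed:
    parts = parts + (29 > 22)
speed = speed * (speed * p)
if 34 < 9:
    p = p + 40 * 33
else:
    result = result + 25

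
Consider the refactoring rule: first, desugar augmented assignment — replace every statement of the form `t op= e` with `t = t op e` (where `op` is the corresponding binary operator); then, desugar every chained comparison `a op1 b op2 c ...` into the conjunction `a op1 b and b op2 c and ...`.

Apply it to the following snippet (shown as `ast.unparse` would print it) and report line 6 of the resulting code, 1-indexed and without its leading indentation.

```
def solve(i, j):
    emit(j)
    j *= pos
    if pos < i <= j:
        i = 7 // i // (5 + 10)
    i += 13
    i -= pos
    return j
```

Transformed code:
def solve(i, j):
    emit(j)
    j = j * pos
    if pos < i and i <= j:
        i = 7 // i // (5 + 10)
    i = i + 13
    i = i - pos
    return j

i = i + 13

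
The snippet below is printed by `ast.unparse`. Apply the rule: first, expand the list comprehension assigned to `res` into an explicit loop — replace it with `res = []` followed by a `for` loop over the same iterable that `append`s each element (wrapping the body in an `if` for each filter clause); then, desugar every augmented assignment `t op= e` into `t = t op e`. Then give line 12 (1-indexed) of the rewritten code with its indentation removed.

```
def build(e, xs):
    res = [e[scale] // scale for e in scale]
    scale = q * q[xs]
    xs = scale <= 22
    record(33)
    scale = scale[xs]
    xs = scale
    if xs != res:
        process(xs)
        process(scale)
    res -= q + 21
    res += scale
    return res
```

Transformed code:
def build(e, xs):
    res = []
    for e in scale:
        res.append(e[scale] // scale)
    scale = q * q[xs]
    xs = scale <= 22
    record(33)
    scale = scale[xs]
    xs = scale
    if xs != res:
        process(xs)
        process(scale)
    res = res - (q + 21)
    res = res + scale
    return res

process(scale)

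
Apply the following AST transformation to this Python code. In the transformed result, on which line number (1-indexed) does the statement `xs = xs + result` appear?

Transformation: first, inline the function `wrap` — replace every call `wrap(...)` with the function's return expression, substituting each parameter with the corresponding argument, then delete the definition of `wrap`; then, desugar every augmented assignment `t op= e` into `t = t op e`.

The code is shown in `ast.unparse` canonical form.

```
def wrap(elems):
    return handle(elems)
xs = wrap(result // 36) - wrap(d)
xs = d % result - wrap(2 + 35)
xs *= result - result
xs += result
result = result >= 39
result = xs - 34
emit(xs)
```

Transformed code:
xs = handle(result // 36) - handle(d)
xs = d % result - handle(2 + 35)
xs = xs * (result - result)
xs = xs + result
result = result >= 39
result = xs - 34
emit(xs)

4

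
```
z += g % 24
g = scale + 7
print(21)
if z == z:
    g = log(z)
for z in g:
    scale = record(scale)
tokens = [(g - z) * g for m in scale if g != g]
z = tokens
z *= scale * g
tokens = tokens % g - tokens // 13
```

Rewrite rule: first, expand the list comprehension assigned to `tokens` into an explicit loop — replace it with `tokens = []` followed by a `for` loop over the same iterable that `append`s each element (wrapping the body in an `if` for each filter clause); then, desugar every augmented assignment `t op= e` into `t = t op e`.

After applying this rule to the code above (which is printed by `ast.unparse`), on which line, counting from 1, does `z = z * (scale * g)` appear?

13

Transformed code:
z = z + g % 24
g = scale + 7
print(21)
if z == z:
    g = log(z)
for z in g:
    scale = record(scale)
tokens = []
for m in scale:
    if g != g:
        tokens.append((g - z) * g)
z = tokens
z = z * (scale * g)
tokens = tokens % g - tokens // 13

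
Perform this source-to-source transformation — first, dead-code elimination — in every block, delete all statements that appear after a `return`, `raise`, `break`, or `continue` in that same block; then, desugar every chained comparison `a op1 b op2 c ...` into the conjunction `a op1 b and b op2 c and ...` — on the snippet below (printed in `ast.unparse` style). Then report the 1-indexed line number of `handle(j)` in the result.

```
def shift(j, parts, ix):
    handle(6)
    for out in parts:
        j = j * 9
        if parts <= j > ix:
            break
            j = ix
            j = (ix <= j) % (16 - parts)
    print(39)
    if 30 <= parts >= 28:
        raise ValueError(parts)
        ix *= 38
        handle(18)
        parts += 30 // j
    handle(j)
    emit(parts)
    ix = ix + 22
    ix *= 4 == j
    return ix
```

Transformed code:
def shift(j, parts, ix):
    handle(6)
    for out in parts:
        j = j * 9
        if parts <= j and j > ix:
            break
    print(39)
    if 30 <= parts and parts >= 28:
        raise ValueError(parts)
    handle(j)
    emit(parts)
    ix = ix + 22
    ix *= 4 == j
    return ix

10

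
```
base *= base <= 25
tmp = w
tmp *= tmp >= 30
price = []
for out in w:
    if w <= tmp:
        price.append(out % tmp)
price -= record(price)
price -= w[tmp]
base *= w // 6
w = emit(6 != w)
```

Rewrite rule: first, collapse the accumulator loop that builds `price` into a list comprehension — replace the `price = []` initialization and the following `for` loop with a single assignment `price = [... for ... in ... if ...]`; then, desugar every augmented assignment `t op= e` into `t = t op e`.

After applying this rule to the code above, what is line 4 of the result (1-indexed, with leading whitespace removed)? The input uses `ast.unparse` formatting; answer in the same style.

price = [out % tmp for out in w if w <= tmp]

Transformed code:
base = base * (base <= 25)
tmp = w
tmp = tmp * (tmp >= 30)
price = [out % tmp for out in w if w <= tmp]
price = price - record(price)
price = price - w[tmp]
base = base * (w // 6)
w = emit(6 != w)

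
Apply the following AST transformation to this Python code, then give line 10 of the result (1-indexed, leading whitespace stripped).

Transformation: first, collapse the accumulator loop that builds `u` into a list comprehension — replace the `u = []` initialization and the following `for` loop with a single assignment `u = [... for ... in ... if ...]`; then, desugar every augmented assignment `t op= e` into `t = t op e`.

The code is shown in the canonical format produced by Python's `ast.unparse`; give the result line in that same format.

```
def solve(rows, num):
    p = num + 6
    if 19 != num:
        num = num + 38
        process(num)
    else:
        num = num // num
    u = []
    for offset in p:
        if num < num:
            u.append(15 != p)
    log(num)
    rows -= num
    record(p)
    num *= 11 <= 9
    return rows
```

rows = rows - num

Transformed code:
def solve(rows, num):
    p = num + 6
    if 19 != num:
        num = num + 38
        process(num)
    else:
        num = num // num
    u = [15 != p for offset in p if num < num]
    log(num)
    rows = rows - num
    record(p)
    num = num * (11 <= 9)
    return rows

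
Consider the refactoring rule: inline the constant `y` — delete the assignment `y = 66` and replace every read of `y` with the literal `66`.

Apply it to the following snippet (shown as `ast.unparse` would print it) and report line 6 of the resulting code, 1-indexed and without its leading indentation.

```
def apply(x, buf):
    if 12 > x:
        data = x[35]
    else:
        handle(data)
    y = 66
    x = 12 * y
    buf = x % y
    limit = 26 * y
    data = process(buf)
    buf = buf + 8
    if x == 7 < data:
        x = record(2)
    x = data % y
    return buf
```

Transformed code:
def apply(x, buf):
    if 12 > x:
        data = x[35]
    else:
        handle(data)
    x = 12 * 66
    buf = x % 66
    limit = 26 * 66
    data = process(buf)
    buf = buf + 8
    if x == 7 < data:
        x = record(2)
    x = data % 66
    return buf

x = 12 * 66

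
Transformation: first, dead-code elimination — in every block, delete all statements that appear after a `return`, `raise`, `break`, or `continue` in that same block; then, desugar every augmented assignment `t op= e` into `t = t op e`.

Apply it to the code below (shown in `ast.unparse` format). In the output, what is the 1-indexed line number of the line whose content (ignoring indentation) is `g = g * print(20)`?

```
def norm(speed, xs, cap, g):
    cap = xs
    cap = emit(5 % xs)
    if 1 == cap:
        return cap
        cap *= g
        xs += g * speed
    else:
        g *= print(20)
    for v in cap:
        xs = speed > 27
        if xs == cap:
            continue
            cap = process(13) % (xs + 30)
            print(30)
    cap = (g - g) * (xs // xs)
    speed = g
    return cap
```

Transformed code:
def norm(speed, xs, cap, g):
    cap = xs
    cap = emit(5 % xs)
    if 1 == cap:
        return cap
    else:
        g = g * print(20)
    for v in cap:
        xs = speed > 27
        if xs == cap:
            continue
    cap = (g - g) * (xs // xs)
    speed = g
    return cap

7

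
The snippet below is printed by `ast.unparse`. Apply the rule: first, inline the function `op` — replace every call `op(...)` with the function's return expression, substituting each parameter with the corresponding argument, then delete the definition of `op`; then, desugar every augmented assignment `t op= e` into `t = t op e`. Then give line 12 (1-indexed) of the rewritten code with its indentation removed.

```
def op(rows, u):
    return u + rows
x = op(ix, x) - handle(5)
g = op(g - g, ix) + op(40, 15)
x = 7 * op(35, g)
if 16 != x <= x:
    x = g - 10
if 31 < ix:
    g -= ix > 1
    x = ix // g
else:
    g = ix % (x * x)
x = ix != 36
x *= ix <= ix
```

x = x * (ix <= ix)

Transformed code:
x = x + ix - handle(5)
g = ix + (g - g) + (15 + 40)
x = 7 * (g + 35)
if 16 != x <= x:
    x = g - 10
if 31 < ix:
    g = g - (ix > 1)
    x = ix // g
else:
    g = ix % (x * x)
x = ix != 36
x = x * (ix <= ix)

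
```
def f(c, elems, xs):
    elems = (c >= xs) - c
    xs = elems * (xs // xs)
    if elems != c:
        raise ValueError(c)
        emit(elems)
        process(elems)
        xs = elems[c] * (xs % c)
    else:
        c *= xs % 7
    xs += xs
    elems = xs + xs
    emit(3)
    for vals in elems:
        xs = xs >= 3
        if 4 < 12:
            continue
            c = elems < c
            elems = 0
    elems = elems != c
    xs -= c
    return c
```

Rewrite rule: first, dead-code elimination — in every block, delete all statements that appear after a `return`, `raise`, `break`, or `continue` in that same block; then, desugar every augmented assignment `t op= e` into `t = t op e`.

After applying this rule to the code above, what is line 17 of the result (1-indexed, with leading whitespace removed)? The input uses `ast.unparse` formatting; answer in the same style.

return c

Transformed code:
def f(c, elems, xs):
    elems = (c >= xs) - c
    xs = elems * (xs // xs)
    if elems != c:
        raise ValueError(c)
    else:
        c = c * (xs % 7)
    xs = xs + xs
    elems = xs + xs
    emit(3)
    for vals in elems:
        xs = xs >= 3
        if 4 < 12:
            continue
    elems = elems != c
    xs = xs - c
    return c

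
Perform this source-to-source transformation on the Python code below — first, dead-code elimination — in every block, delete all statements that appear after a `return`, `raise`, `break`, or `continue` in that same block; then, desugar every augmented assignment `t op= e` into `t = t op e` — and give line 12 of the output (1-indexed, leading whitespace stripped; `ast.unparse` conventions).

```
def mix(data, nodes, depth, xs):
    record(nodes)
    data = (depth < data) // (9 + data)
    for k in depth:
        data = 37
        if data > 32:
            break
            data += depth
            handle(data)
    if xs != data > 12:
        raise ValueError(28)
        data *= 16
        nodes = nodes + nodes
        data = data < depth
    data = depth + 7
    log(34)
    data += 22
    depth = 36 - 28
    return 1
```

Transformed code:
def mix(data, nodes, depth, xs):
    record(nodes)
    data = (depth < data) // (9 + data)
    for k in depth:
        data = 37
        if data > 32:
            break
    if xs != data > 12:
        raise ValueError(28)
    data = depth + 7
    log(34)
    data = data + 22
    depth = 36 - 28
    return 1

data = data + 22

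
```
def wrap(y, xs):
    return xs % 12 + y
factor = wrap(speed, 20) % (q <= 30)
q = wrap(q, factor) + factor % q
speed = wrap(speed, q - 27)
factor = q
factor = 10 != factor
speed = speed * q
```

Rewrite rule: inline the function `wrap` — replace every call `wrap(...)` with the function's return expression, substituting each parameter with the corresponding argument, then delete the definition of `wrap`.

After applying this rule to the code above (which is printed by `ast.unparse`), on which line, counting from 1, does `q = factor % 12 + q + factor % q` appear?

2

Transformed code:
factor = (20 % 12 + speed) % (q <= 30)
q = factor % 12 + q + factor % q
speed = (q - 27) % 12 + speed
factor = q
factor = 10 != factor
speed = speed * q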